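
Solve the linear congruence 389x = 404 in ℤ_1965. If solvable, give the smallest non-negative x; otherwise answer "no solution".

First find gcd(389, 1965):
1965 = 5×389 + 20
389 = 19×20 + 9
20 = 2×9 + 2
9 = 4×2 + 1
2 = 2×1 + 0
gcd = 1, so a unique solution mod 1965 exists.
Back-substitute for the Bézout coefficients:
1 = 9 − 4·2
1 = −4·20 + 9·9
1 = 9·389 − 175·20
1 = −175·1965 + 884·389
So 389·(884) ≡ 1 (mod 1965), giving 389⁻¹ ≡ 884.
x ≡ 389⁻¹·404 ≡ 884·404 ≡ 1471 (mod 1965).

1471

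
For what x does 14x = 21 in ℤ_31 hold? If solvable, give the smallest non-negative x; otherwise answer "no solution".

First find gcd(14, 31):
31 = 2·14 + 3
14 = 4·3 + 2
3 = 1·2 + 1
2 = 2·1 + 0
gcd = 1, so a unique solution mod 31 exists.
Back-substitute for the Bézout coefficients:
1 = 3 − 2
1 = −14 + 5·3
1 = 5·31 − 11·14
So 14·(-11) ≡ 1 (mod 31), giving 14⁻¹ ≡ 20.
x ≡ 14⁻¹·21 ≡ 20·21 ≡ 17 (mod 31).

17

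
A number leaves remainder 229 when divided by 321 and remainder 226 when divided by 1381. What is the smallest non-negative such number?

Write x = 229 + 321·k. Then 321·k ≡ 226 − 229 ≡ 1378 (mod 1381).
Need 321⁻¹ mod 1381. Extended Euclid on (1381, 321):
1381 = 4×321 + 97
321 = 3×97 + 30
97 = 3×30 + 7
30 = 4×7 + 2
7 = 3×2 + 1
2 = 2×1 + 0
Back-substitute:
1 = 7 − 3·2
1 = −3·30 + 13·7
1 = 13·97 − 42·30
1 = −42·321 + 139·97
1 = 139·1381 − 598·321
321⁻¹ ≡ 783 (mod 1381), so k ≡ 783·1378 ≡ 413 (mod 1381).
x = 229 + 321·413 = 132802.

132802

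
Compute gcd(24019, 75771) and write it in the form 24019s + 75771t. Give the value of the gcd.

1

Euclidean algorithm:
75771 = 3·24019 + 3714
24019 = 6·3714 + 1735
3714 = 2·1735 + 244
1735 = 7·244 + 27
244 = 9·27 + 1
27 = 27·1 + 0
gcd(24019, 75771) = 1.
Back-substituting:
1 = 244 − 9·27
1 = −9·1735 + 64·244
1 = 64·3714 − 137·1735
1 = −137·24019 + 886·3714
1 = 886·75771 − 2795·24019
So 1 = (886)·75771 + (-2795)·24019.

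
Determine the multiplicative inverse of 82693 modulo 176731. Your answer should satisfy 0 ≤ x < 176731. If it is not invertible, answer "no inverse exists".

Extended Euclidean algorithm:
176731 = 2*82693 + 11345
82693 = 7*11345 + 3278
11345 = 3*3278 + 1511
3278 = 2*1511 + 256
1511 = 5*256 + 231
256 = 1*231 + 25
231 = 9*25 + 6
25 = 4*6 + 1
6 = 6*1 + 0
Since gcd(82693, 176731) = 1, back-substitute to write 1 as a combination:
1 = 25 − 4·6
1 = −4·231 + 37·25
1 = 37·256 − 41·231
1 = −41·1511 + 242·256
1 = 242·3278 − 525·1511
1 = −525·11345 + 1817·3278
1 = 1817·82693 − 13244·11345
1 = −13244·176731 + 28305·82693
So 82693·28305 ≡ 1 (mod 176731).

28305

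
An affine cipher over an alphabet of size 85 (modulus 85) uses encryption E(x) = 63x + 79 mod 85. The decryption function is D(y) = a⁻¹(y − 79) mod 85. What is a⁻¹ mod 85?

27

Apply the Euclidean algorithm to 85 and 63:
85 = 1·63 + 22
63 = 2·22 + 19
22 = 1·19 + 3
19 = 6·3 + 1
3 = 3·1 + 0
gcd = 1, so the inverse exists. Back-substitute:
1 = 19 − 6·3
1 = −6·22 + 7·19
1 = 7·63 − 20·22
1 = −20·85 + 27·63
So 63·27 ≡ 1 (mod 85).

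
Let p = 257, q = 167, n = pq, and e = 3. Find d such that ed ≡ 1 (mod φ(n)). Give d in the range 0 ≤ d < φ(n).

28331

φ(n) = (p−1)(q−1) = 256·166 = 42496.
Need d with 3·d ≡ 1 (mod 42496). Apply the extended Euclidean algorithm:
42496 = 14165·3 + 1
3 = 3·1 + 0
Back-substitute:
1 = 42496 − 14165·3
So 3·(-14165) ≡ 1 (mod 42496), hence d ≡ -14165 ≡ 28331 (mod 42496).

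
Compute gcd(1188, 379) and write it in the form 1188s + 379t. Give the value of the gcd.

1

Repeated division:
1188 = 3·379 + 51
379 = 7·51 + 22
51 = 2·22 + 7
22 = 3·7 + 1
7 = 7·1 + 0
gcd(1188, 379) = 1.
Working backward:
1 = 22 − 3·7
1 = −3·51 + 7·22
1 = 7·379 − 52·51
1 = −52·1188 + 163·379
So 1 = (-52)·1188 + (163)·379.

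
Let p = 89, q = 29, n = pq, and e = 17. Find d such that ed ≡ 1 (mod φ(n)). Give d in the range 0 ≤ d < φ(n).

φ(n) = (p−1)(q−1) = 88·28 = 2464.
Need d with 17·d ≡ 1 (mod 2464). Apply the extended Euclidean algorithm:
2464 = 144*17 + 16
17 = 1*16 + 1
16 = 16*1 + 0
Back-substitute:
1 = 17 − 16
1 = −2464 + 145·17
So 17·145 ≡ 1 (mod 2464), hence d = 145.

145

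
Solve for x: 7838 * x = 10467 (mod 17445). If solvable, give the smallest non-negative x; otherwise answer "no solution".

3489

First find gcd(7838, 17445):
17445 = 2×7838 + 1769
7838 = 4×1769 + 762
1769 = 2×762 + 245
762 = 3×245 + 27
245 = 9×27 + 2
27 = 13×2 + 1
2 = 2×1 + 0
gcd = 1, so a unique solution mod 17445 exists.
Back-substitute for the Bézout coefficients:
1 = 27 − 13·2
1 = −13·245 + 118·27
1 = 118·762 − 367·245
1 = −367·1769 + 852·762
1 = 852·7838 − 3775·1769
1 = −3775·17445 + 8402·7838
So 7838·(8402) ≡ 1 (mod 17445), giving 7838⁻¹ ≡ 8402.
x ≡ 7838⁻¹·10467 ≡ 8402·10467 ≡ 3489 (mod 17445).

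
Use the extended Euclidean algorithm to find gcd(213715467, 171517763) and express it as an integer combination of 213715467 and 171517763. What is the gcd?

1

Repeated division:
213715467 = 1×171517763 + 42197704
171517763 = 4×42197704 + 2726947
42197704 = 15×2726947 + 1293499
2726947 = 2×1293499 + 139949
1293499 = 9×139949 + 33958
139949 = 4×33958 + 4117
33958 = 8×4117 + 1022
4117 = 4×1022 + 29
1022 = 35×29 + 7
29 = 4×7 + 1
7 = 7×1 + 0
gcd(213715467, 171517763) = 1.
Back-substituting:
1 = 29 − 4·7
1 = −4·1022 + 141·29
1 = 141·4117 − 568·1022
1 = −568·33958 + 4685·4117
1 = 4685·139949 − 19308·33958
1 = −19308·1293499 + 178457·139949
1 = 178457·2726947 − 376222·1293499
1 = −376222·42197704 + 5821787·2726947
1 = 5821787·171517763 − 23663370·42197704
1 = −23663370·213715467 + 29485157·171517763
So 1 = (-23663370)·213715467 + (29485157)·171517763.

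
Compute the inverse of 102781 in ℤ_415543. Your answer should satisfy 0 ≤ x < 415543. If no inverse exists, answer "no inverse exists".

397018

gcd(415543, 102781) by repeated division:
415543 = 4×102781 + 4419
102781 = 23×4419 + 1144
4419 = 3×1144 + 987
1144 = 1×987 + 157
987 = 6×157 + 45
157 = 3×45 + 22
45 = 2×22 + 1
22 = 22×1 + 0
gcd = 1, so the inverse exists. Back-substitute:
1 = 45 − 2·22
1 = −2·157 + 7·45
1 = 7·987 − 44·157
1 = −44·1144 + 51·987
1 = 51·4419 − 197·1144
1 = −197·102781 + 4582·4419
1 = 4582·415543 − 18525·102781
So 102781·(-18525) ≡ 1 (mod 415543), and -18525 ≡ 397018 (mod 415543).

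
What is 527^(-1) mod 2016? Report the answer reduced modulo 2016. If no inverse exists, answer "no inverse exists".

1775

Run Euclid on (2016, 527):
2016 = 3*527 + 435
527 = 1*435 + 92
435 = 4*92 + 67
92 = 1*67 + 25
67 = 2*25 + 17
25 = 1*17 + 8
17 = 2*8 + 1
8 = 8*1 + 0
The gcd is 1. Working backward:
1 = 17 − 2·8
1 = −2·25 + 3·17
1 = 3·67 − 8·25
1 = −8·92 + 11·67
1 = 11·435 − 52·92
1 = −52·527 + 63·435
1 = 63·2016 − 241·527
Thus 527·(-241) ≡ 1 (mod 2016); reducing, -241 mod 2016 = 1775.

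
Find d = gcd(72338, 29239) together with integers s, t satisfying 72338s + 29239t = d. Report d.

7

Euclidean algorithm:
72338 = 2·29239 + 13860
29239 = 2·13860 + 1519
13860 = 9·1519 + 189
1519 = 8·189 + 7
189 = 27·7 + 0
gcd(72338, 29239) = 7.
Back-substituting:
7 = 1519 − 8·189
7 = −8·13860 + 73·1519
7 = 73·29239 − 154·13860
7 = −154·72338 + 381·29239
So 7 = (-154)·72338 + (381)·29239.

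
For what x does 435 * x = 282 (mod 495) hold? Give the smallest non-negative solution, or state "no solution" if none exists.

no solution

gcd(435, 495):
495 = 1·435 + 60
435 = 7·60 + 15
60 = 4·15 + 0
gcd = 15, but 15 ∤ 282, so the congruence has no solution.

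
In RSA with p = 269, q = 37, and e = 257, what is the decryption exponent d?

5969

φ(n) = (p−1)(q−1) = 268·36 = 9648.
Need d with 257·d ≡ 1 (mod 9648). Apply the extended Euclidean algorithm:
9648 = 37×257 + 139
257 = 1×139 + 118
139 = 1×118 + 21
118 = 5×21 + 13
21 = 1×13 + 8
13 = 1×8 + 5
8 = 1×5 + 3
5 = 1×3 + 2
3 = 1×2 + 1
2 = 2×1 + 0
Back-substitute:
1 = 3 − 2
1 = −5 + 2·3
1 = 2·8 − 3·5
1 = −3·13 + 5·8
1 = 5·21 − 8·13
1 = −8·118 + 45·21
1 = 45·139 − 53·118
1 = −53·257 + 98·139
1 = 98·9648 − 3679·257
So 257·(-3679) ≡ 1 (mod 9648), hence d ≡ -3679 ≡ 5969 (mod 9648).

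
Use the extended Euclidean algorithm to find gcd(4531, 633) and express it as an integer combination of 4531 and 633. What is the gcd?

Euclidean algorithm:
4531 = 7·633 + 100
633 = 6·100 + 33
100 = 3·33 + 1
33 = 33·1 + 0
gcd(4531, 633) = 1.
Back-substituting:
1 = 100 − 3·33
1 = −3·633 + 19·100
1 = 19·4531 − 136·633
So 1 = (19)·4531 + (-136)·633.

1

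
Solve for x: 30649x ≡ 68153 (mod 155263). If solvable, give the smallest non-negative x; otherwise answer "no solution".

145169

First find gcd(30649, 155263):
155263 = 5·30649 + 2018
30649 = 15·2018 + 379
2018 = 5·379 + 123
379 = 3·123 + 10
123 = 12·10 + 3
10 = 3·3 + 1
3 = 3·1 + 0
gcd = 1, so a unique solution mod 155263 exists.
Back-substitute for the Bézout coefficients:
1 = 10 − 3·3
1 = −3·123 + 37·10
1 = 37·379 − 114·123
1 = −114·2018 + 607·379
1 = 607·30649 − 9219·2018
1 = −9219·155263 + 46702·30649
So 30649·(46702) ≡ 1 (mod 155263), giving 30649⁻¹ ≡ 46702.
x ≡ 30649⁻¹·68153 ≡ 46702·68153 ≡ 145169 (mod 155263).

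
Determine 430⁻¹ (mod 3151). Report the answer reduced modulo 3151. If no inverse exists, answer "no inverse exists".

2704

Run Euclid on (3151, 430):
3151 = 7·430 + 141
430 = 3·141 + 7
141 = 20·7 + 1
7 = 7·1 + 0
gcd = 1, so the inverse exists. Back-substitute:
1 = 141 − 20·7
1 = −20·430 + 61·141
1 = 61·3151 − 447·430
Hence 430⁻¹ ≡ -447 ≡ 2704 (mod 3151).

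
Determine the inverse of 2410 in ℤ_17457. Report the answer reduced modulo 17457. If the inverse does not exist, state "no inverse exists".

13234

Apply the Euclidean algorithm to 17457 and 2410:
17457 = 7×2410 + 587
2410 = 4×587 + 62
587 = 9×62 + 29
62 = 2×29 + 4
29 = 7×4 + 1
4 = 4×1 + 0
Since gcd(2410, 17457) = 1, back-substitute to write 1 as a combination:
1 = 29 − 7·4
1 = −7·62 + 15·29
1 = 15·587 − 142·62
1 = −142·2410 + 583·587
1 = 583·17457 − 4223·2410
So 2410·(-4223) ≡ 1 (mod 17457), and -4223 ≡ 13234 (mod 17457).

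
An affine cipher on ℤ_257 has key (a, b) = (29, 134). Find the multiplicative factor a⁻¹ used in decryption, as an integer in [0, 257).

Apply the Euclidean algorithm to 257 and 29:
257 = 8×29 + 25
29 = 1×25 + 4
25 = 6×4 + 1
4 = 4×1 + 0
gcd = 1, so the inverse exists. Back-substitute:
1 = 25 − 6·4
1 = −6·29 + 7·25
1 = 7·257 − 62·29
So 29·(-62) ≡ 1 (mod 257), and -62 ≡ 195 (mod 257).

195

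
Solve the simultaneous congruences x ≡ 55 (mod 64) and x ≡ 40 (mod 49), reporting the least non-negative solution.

3127

Write x = 55 + 64·k. Then 64·k ≡ 40 − 55 ≡ 34 (mod 49).
Need 64⁻¹ mod 49. Extended Euclid on (49, 15):
49 = 3*15 + 4
15 = 3*4 + 3
4 = 1*3 + 1
3 = 3*1 + 0
Back-substitute:
1 = 4 − 3
1 = −15 + 4·4
1 = 4·49 − 13·15
64⁻¹ ≡ 36 (mod 49), so k ≡ 36·34 ≡ 48 (mod 49).
x = 55 + 64·48 = 3127.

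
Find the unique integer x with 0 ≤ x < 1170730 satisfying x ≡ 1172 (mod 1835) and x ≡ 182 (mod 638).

Write x = 1172 + 1835·k. Then 1835·k ≡ 182 − 1172 ≡ 286 (mod 638).
Need 1835⁻¹ mod 638. Extended Euclid on (638, 559):
638 = 1*559 + 79
559 = 7*79 + 6
79 = 13*6 + 1
6 = 6*1 + 0
Back-substitute:
1 = 79 − 13·6
1 = −13·559 + 92·79
1 = 92·638 − 105·559
1835⁻¹ ≡ 533 (mod 638), so k ≡ 533·286 ≡ 594 (mod 638).
x = 1172 + 1835·594 = 1091162.

1091162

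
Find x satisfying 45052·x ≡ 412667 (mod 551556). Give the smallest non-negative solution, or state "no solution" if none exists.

gcd(45052, 551556):
551556 = 12×45052 + 10932
45052 = 4×10932 + 1324
10932 = 8×1324 + 340
1324 = 3×340 + 304
340 = 1×304 + 36
304 = 8×36 + 16
36 = 2×16 + 4
16 = 4×4 + 0
gcd = 4, but 4 ∤ 412667, so the congruence has no solution.

no solution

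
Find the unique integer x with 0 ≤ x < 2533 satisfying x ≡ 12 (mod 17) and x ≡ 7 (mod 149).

454

Write x = 12 + 17·k. Then 17·k ≡ 7 − 12 ≡ 144 (mod 149).
Need 17⁻¹ mod 149. Extended Euclid on (149, 17):
149 = 8·17 + 13
17 = 1·13 + 4
13 = 3·4 + 1
4 = 4·1 + 0
Back-substitute:
1 = 13 − 3·4
1 = −3·17 + 4·13
1 = 4·149 − 35·17
17⁻¹ ≡ 114 (mod 149), so k ≡ 114·144 ≡ 26 (mod 149).
x = 12 + 17·26 = 454.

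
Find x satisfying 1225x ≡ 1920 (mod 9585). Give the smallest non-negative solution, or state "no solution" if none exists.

First find gcd(1225, 9585):
9585 = 7×1225 + 1010
1225 = 1×1010 + 215
1010 = 4×215 + 150
215 = 1×150 + 65
150 = 2×65 + 20
65 = 3×20 + 5
20 = 4×5 + 0
gcd = 5 and 5 | 1920, so solutions exist. Divide through by 5: 245x ≡ 384 (mod 1917).
Now find 245⁻¹ mod 1917:
1917 = 7×245 + 202
245 = 1×202 + 43
202 = 4×43 + 30
43 = 1×30 + 13
30 = 2×13 + 4
13 = 3×4 + 1
4 = 4×1 + 0
Back-substitute:
1 = 13 − 3·4
1 = −3·30 + 7·13
1 = 7·43 − 10·30
1 = −10·202 + 47·43
1 = 47·245 − 57·202
1 = −57·1917 + 446·245
So 245⁻¹ ≡ 446 (mod 1917).
Then x ≡ 446·384 ≡ 651 (mod 1917); the smallest non-negative solution is x = 651.

651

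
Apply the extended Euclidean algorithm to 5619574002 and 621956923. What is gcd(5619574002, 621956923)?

7

Repeated division:
5619574002 = 9·621956923 + 21961695
621956923 = 28·21961695 + 7029463
21961695 = 3·7029463 + 873306
7029463 = 8·873306 + 43015
873306 = 20·43015 + 13006
43015 = 3·13006 + 3997
13006 = 3·3997 + 1015
3997 = 3·1015 + 952
1015 = 1·952 + 63
952 = 15·63 + 7
63 = 9·7 + 0
gcd(5619574002, 621956923) = 7.
Back-substituting:
7 = 952 − 15·63
7 = −15·1015 + 16·952
7 = 16·3997 − 63·1015
7 = −63·13006 + 205·3997
7 = 205·43015 − 678·13006
7 = −678·873306 + 13765·43015
7 = 13765·7029463 − 110798·873306
7 = −110798·21961695 + 346159·7029463
7 = 346159·621956923 − 9803250·21961695
7 = −9803250·5619574002 + 88575409·621956923
So 7 = (-9803250)·5619574002 + (88575409)·621956923.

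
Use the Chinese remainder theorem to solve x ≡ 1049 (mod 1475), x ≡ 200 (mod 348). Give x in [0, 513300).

Write x = 1049 + 1475·k. Then 1475·k ≡ 200 − 1049 ≡ 195 (mod 348).
Need 1475⁻¹ mod 348. Extended Euclid on (348, 83):
348 = 4*83 + 16
83 = 5*16 + 3
16 = 5*3 + 1
3 = 3*1 + 0
Back-substitute:
1 = 16 − 5·3
1 = −5·83 + 26·16
1 = 26·348 − 109·83
1475⁻¹ ≡ 239 (mod 348), so k ≡ 239·195 ≡ 321 (mod 348).
x = 1049 + 1475·321 = 474524.

474524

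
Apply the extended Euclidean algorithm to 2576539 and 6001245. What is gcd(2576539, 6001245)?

1

Repeated division:
6001245 = 2×2576539 + 848167
2576539 = 3×848167 + 32038
848167 = 26×32038 + 15179
32038 = 2×15179 + 1680
15179 = 9×1680 + 59
1680 = 28×59 + 28
59 = 2×28 + 3
28 = 9×3 + 1
3 = 3×1 + 0
gcd(2576539, 6001245) = 1.
Working backward:
1 = 28 − 9·3
1 = −9·59 + 19·28
1 = 19·1680 − 541·59
1 = −541·15179 + 4888·1680
1 = 4888·32038 − 10317·15179
1 = −10317·848167 + 273130·32038
1 = 273130·2576539 − 829707·848167
1 = −829707·6001245 + 1932544·2576539
So 1 = (-829707)·6001245 + (1932544)·2576539.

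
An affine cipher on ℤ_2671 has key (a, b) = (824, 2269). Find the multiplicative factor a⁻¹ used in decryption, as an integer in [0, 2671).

859

Run Euclid on (2671, 824):
2671 = 3×824 + 199
824 = 4×199 + 28
199 = 7×28 + 3
28 = 9×3 + 1
3 = 3×1 + 0
gcd = 1, so the inverse exists. Back-substitute:
1 = 28 − 9·3
1 = −9·199 + 64·28
1 = 64·824 − 265·199
1 = −265·2671 + 859·824
So 824·859 ≡ 1 (mod 2671).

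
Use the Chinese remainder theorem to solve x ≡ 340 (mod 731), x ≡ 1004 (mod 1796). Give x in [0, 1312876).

Write x = 340 + 731·k. Then 731·k ≡ 1004 − 340 ≡ 664 (mod 1796).
Need 731⁻¹ mod 1796. Extended Euclid on (1796, 731):
1796 = 2×731 + 334
731 = 2×334 + 63
334 = 5×63 + 19
63 = 3×19 + 6
19 = 3×6 + 1
6 = 6×1 + 0
Back-substitute:
1 = 19 − 3·6
1 = −3·63 + 10·19
1 = 10·334 − 53·63
1 = −53·731 + 116·334
1 = 116·1796 − 285·731
731⁻¹ ≡ 1511 (mod 1796), so k ≡ 1511·664 ≡ 1136 (mod 1796).
x = 340 + 731·1136 = 830756.

830756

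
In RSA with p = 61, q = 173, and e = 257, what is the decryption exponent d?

8513

φ(n) = (p−1)(q−1) = 60·172 = 10320.
Need d with 257·d ≡ 1 (mod 10320). Apply the extended Euclidean algorithm:
10320 = 40×257 + 40
257 = 6×40 + 17
40 = 2×17 + 6
17 = 2×6 + 5
6 = 1×5 + 1
5 = 5×1 + 0
Back-substitute:
1 = 6 − 5
1 = −17 + 3·6
1 = 3·40 − 7·17
1 = −7·257 + 45·40
1 = 45·10320 − 1807·257
So 257·(-1807) ≡ 1 (mod 10320), hence d ≡ -1807 ≡ 8513 (mod 10320).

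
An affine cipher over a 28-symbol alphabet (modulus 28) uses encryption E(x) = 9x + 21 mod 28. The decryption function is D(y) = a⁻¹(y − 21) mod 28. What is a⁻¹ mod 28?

gcd(28, 9) by repeated division:
28 = 3*9 + 1
9 = 9*1 + 0
Since gcd(9, 28) = 1, back-substitute to write 1 as a combination:
1 = 28 − 3·9
Thus 9·(-3) ≡ 1 (mod 28); reducing, -3 mod 28 = 25.

25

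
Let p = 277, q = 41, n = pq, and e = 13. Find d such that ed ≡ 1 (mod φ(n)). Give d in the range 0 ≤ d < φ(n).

φ(n) = (p−1)(q−1) = 276·40 = 11040.
Need d with 13·d ≡ 1 (mod 11040). Apply the extended Euclidean algorithm:
11040 = 849·13 + 3
13 = 4·3 + 1
3 = 3·1 + 0
Back-substitute:
1 = 13 − 4·3
1 = −4·11040 + 3397·13
So 13·3397 ≡ 1 (mod 11040), hence d = 3397.

3397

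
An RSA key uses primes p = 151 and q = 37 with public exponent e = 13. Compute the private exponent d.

2077

φ(n) = (p−1)(q−1) = 150·36 = 5400.
Need d with 13·d ≡ 1 (mod 5400). Apply the extended Euclidean algorithm:
5400 = 415×13 + 5
13 = 2×5 + 3
5 = 1×3 + 2
3 = 1×2 + 1
2 = 2×1 + 0
Back-substitute:
1 = 3 − 2
1 = −5 + 2·3
1 = 2·13 − 5·5
1 = −5·5400 + 2077·13
So 13·2077 ≡ 1 (mod 5400), hence d = 2077.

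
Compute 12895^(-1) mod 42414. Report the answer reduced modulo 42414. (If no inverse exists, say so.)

26695

Run Euclid on (42414, 12895):
42414 = 3*12895 + 3729
12895 = 3*3729 + 1708
3729 = 2*1708 + 313
1708 = 5*313 + 143
313 = 2*143 + 27
143 = 5*27 + 8
27 = 3*8 + 3
8 = 2*3 + 2
3 = 1*2 + 1
2 = 2*1 + 0
The gcd is 1. Working backward:
1 = 3 − 2
1 = −8 + 3·3
1 = 3·27 − 10·8
1 = −10·143 + 53·27
1 = 53·313 − 116·143
1 = −116·1708 + 633·313
1 = 633·3729 − 1382·1708
1 = −1382·12895 + 4779·3729
1 = 4779·42414 − 15719·12895
Thus 12895·(-15719) ≡ 1 (mod 42414); reducing, -15719 mod 42414 = 26695.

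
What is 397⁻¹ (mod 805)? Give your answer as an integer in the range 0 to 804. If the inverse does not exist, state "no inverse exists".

Extended Euclidean algorithm:
805 = 2·397 + 11
397 = 36·11 + 1
11 = 11·1 + 0
Since gcd(397, 805) = 1, back-substitute to write 1 as a combination:
1 = 397 − 36·11
1 = −36·805 + 73·397
So 397·73 ≡ 1 (mod 805).

73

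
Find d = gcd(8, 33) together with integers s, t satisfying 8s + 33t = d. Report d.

Repeated division:
33 = 4·8 + 1
8 = 8·1 + 0
gcd(8, 33) = 1.
Express as a combination:
1 = 33 − 4·8
So 1 = (1)·33 + (-4)·8.

1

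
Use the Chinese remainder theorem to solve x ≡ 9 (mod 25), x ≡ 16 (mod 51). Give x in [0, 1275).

Write x = 9 + 25·k. Then 25·k ≡ 16 − 9 ≡ 7 (mod 51).
Need 25⁻¹ mod 51. Extended Euclid on (51, 25):
51 = 2×25 + 1
25 = 25×1 + 0
Back-substitute:
1 = 51 − 2·25
25⁻¹ ≡ 49 (mod 51), so k ≡ 49·7 ≡ 37 (mod 51).
x = 9 + 25·37 = 934.

934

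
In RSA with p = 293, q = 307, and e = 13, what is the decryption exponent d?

φ(n) = (p−1)(q−1) = 292·306 = 89352.
Need d with 13·d ≡ 1 (mod 89352). Apply the extended Euclidean algorithm:
89352 = 6873·13 + 3
13 = 4·3 + 1
3 = 3·1 + 0
Back-substitute:
1 = 13 − 4·3
1 = −4·89352 + 27493·13
So 13·27493 ≡ 1 (mod 89352), hence d = 27493.

27493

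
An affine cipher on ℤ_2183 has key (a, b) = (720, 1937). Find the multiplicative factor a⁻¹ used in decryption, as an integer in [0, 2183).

949

gcd(2183, 720) by repeated division:
2183 = 3·720 + 23
720 = 31·23 + 7
23 = 3·7 + 2
7 = 3·2 + 1
2 = 2·1 + 0
Since gcd(720, 2183) = 1, back-substitute to write 1 as a combination:
1 = 7 − 3·2
1 = −3·23 + 10·7
1 = 10·720 − 313·23
1 = −313·2183 + 949·720
So 720·949 ≡ 1 (mod 2183).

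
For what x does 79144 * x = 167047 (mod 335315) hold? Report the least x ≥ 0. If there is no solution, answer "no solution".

177383

First find gcd(79144, 335315):
335315 = 4×79144 + 18739
79144 = 4×18739 + 4188
18739 = 4×4188 + 1987
4188 = 2×1987 + 214
1987 = 9×214 + 61
214 = 3×61 + 31
61 = 1×31 + 30
31 = 1×30 + 1
30 = 30×1 + 0
gcd = 1, so a unique solution mod 335315 exists.
Back-substitute for the Bézout coefficients:
1 = 31 − 30
1 = −61 + 2·31
1 = 2·214 − 7·61
1 = −7·1987 + 65·214
1 = 65·4188 − 137·1987
1 = −137·18739 + 613·4188
1 = 613·79144 − 2589·18739
1 = −2589·335315 + 10969·79144
So 79144·(10969) ≡ 1 (mod 335315), giving 79144⁻¹ ≡ 10969.
x ≡ 79144⁻¹·167047 ≡ 10969·167047 ≡ 177383 (mod 335315).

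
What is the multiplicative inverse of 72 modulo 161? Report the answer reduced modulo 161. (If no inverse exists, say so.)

123

Run Euclid on (161, 72):
161 = 2×72 + 17
72 = 4×17 + 4
17 = 4×4 + 1
4 = 4×1 + 0
The gcd is 1. Working backward:
1 = 17 − 4·4
1 = −4·72 + 17·17
1 = 17·161 − 38·72
Thus 72·(-38) ≡ 1 (mod 161); reducing, -38 mod 161 = 123.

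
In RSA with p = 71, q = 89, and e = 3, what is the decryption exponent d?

4107

φ(n) = (p−1)(q−1) = 70·88 = 6160.
Need d with 3·d ≡ 1 (mod 6160). Apply the extended Euclidean algorithm:
6160 = 2053×3 + 1
3 = 3×1 + 0
Back-substitute:
1 = 6160 − 2053·3
So 3·(-2053) ≡ 1 (mod 6160), hence d ≡ -2053 ≡ 4107 (mod 6160).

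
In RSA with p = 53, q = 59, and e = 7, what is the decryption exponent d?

φ(n) = (p−1)(q−1) = 52·58 = 3016.
Need d with 7·d ≡ 1 (mod 3016). Apply the extended Euclidean algorithm:
3016 = 430×7 + 6
7 = 1×6 + 1
6 = 6×1 + 0
Back-substitute:
1 = 7 − 6
1 = −3016 + 431·7
So 7·431 ≡ 1 (mod 3016), hence d = 431.

431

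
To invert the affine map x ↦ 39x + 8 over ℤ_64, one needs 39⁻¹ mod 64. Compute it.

Extended Euclidean algorithm:
64 = 1·39 + 25
39 = 1·25 + 14
25 = 1·14 + 11
14 = 1·11 + 3
11 = 3·3 + 2
3 = 1·2 + 1
2 = 2·1 + 0
The gcd is 1. Working backward:
1 = 3 − 2
1 = −11 + 4·3
1 = 4·14 − 5·11
1 = −5·25 + 9·14
1 = 9·39 − 14·25
1 = −14·64 + 23·39
So 39·23 ≡ 1 (mod 64).

23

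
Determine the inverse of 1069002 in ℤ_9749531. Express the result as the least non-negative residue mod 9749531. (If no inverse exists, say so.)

Compute gcd(1069002, 9749531):
9749531 = 9*1069002 + 128513
1069002 = 8*128513 + 40898
128513 = 3*40898 + 5819
40898 = 7*5819 + 165
5819 = 35*165 + 44
165 = 3*44 + 33
44 = 1*33 + 11
33 = 3*11 + 0
The gcd is 11, not 1, hence no inverse exists.

no inverse exists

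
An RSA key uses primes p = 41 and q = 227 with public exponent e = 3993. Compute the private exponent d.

4297

φ(n) = (p−1)(q−1) = 40·226 = 9040.
Need d with 3993·d ≡ 1 (mod 9040). Apply the extended Euclidean algorithm:
9040 = 2*3993 + 1054
3993 = 3*1054 + 831
1054 = 1*831 + 223
831 = 3*223 + 162
223 = 1*162 + 61
162 = 2*61 + 40
61 = 1*40 + 21
40 = 1*21 + 19
21 = 1*19 + 2
19 = 9*2 + 1
2 = 2*1 + 0
Back-substitute:
1 = 19 − 9·2
1 = −9·21 + 10·19
1 = 10·40 − 19·21
1 = −19·61 + 29·40
1 = 29·162 − 77·61
1 = −77·223 + 106·162
1 = 106·831 − 395·223
1 = −395·1054 + 501·831
1 = 501·3993 − 1898·1054
1 = −1898·9040 + 4297·3993
So 3993·4297 ≡ 1 (mod 9040), hence d = 4297.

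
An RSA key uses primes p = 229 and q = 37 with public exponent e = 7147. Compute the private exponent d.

φ(n) = (p−1)(q−1) = 228·36 = 8208.
Need d with 7147·d ≡ 1 (mod 8208). Apply the extended Euclidean algorithm:
8208 = 1*7147 + 1061
7147 = 6*1061 + 781
1061 = 1*781 + 280
781 = 2*280 + 221
280 = 1*221 + 59
221 = 3*59 + 44
59 = 1*44 + 15
44 = 2*15 + 14
15 = 1*14 + 1
14 = 14*1 + 0
Back-substitute:
1 = 15 − 14
1 = −44 + 3·15
1 = 3·59 − 4·44
1 = −4·221 + 15·59
1 = 15·280 − 19·221
1 = −19·781 + 53·280
1 = 53·1061 − 72·781
1 = −72·7147 + 485·1061
1 = 485·8208 − 557·7147
So 7147·(-557) ≡ 1 (mod 8208), hence d ≡ -557 ≡ 7651 (mod 8208).

7651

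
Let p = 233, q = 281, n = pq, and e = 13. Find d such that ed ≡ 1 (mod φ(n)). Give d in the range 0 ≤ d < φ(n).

4997

φ(n) = (p−1)(q−1) = 232·280 = 64960.
Need d with 13·d ≡ 1 (mod 64960). Apply the extended Euclidean algorithm:
64960 = 4996·13 + 12
13 = 1·12 + 1
12 = 12·1 + 0
Back-substitute:
1 = 13 − 12
1 = −64960 + 4997·13
So 13·4997 ≡ 1 (mod 64960), hence d = 4997.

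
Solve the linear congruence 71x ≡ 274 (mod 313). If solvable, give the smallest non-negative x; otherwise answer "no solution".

First find gcd(71, 313):
313 = 4*71 + 29
71 = 2*29 + 13
29 = 2*13 + 3
13 = 4*3 + 1
3 = 3*1 + 0
gcd = 1, so a unique solution mod 313 exists.
Back-substitute for the Bézout coefficients:
1 = 13 − 4·3
1 = −4·29 + 9·13
1 = 9·71 − 22·29
1 = −22·313 + 97·71
So 71·(97) ≡ 1 (mod 313), giving 71⁻¹ ≡ 97.
x ≡ 71⁻¹·274 ≡ 97·274 ≡ 286 (mod 313).

286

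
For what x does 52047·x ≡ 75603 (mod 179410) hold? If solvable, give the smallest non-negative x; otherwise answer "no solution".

78419

First find gcd(52047, 179410):
179410 = 3×52047 + 23269
52047 = 2×23269 + 5509
23269 = 4×5509 + 1233
5509 = 4×1233 + 577
1233 = 2×577 + 79
577 = 7×79 + 24
79 = 3×24 + 7
24 = 3×7 + 3
7 = 2×3 + 1
3 = 3×1 + 0
gcd = 1, so a unique solution mod 179410 exists.
Back-substitute for the Bézout coefficients:
1 = 7 − 2·3
1 = −2·24 + 7·7
1 = 7·79 − 23·24
1 = −23·577 + 168·79
1 = 168·1233 − 359·577
1 = −359·5509 + 1604·1233
1 = 1604·23269 − 6775·5509
1 = −6775·52047 + 15154·23269
1 = 15154·179410 − 52237·52047
So 52047·(-52237) ≡ 1 (mod 179410), giving 52047⁻¹ ≡ 127173.
x ≡ 52047⁻¹·75603 ≡ 127173·75603 ≡ 78419 (mod 179410).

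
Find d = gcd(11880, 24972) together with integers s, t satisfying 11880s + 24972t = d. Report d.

12

Repeated division:
24972 = 2*11880 + 1212
11880 = 9*1212 + 972
1212 = 1*972 + 240
972 = 4*240 + 12
240 = 20*12 + 0
gcd(11880, 24972) = 12.
Express as a combination:
12 = 972 − 4·240
12 = −4·1212 + 5·972
12 = 5·11880 − 49·1212
12 = −49·24972 + 103·11880
So 12 = (-49)·24972 + (103)·11880.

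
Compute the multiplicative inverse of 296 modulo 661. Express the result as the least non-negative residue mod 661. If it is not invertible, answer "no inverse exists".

Run Euclid on (661, 296):
661 = 2·296 + 69
296 = 4·69 + 20
69 = 3·20 + 9
20 = 2·9 + 2
9 = 4·2 + 1
2 = 2·1 + 0
Since gcd(296, 661) = 1, back-substitute to write 1 as a combination:
1 = 9 − 4·2
1 = −4·20 + 9·9
1 = 9·69 − 31·20
1 = −31·296 + 133·69
1 = 133·661 − 297·296
Thus 296·(-297) ≡ 1 (mod 661); reducing, -297 mod 661 = 364.

364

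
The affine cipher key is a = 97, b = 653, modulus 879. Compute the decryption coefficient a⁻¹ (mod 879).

Extended Euclidean algorithm:
879 = 9×97 + 6
97 = 16×6 + 1
6 = 6×1 + 0
gcd = 1, so the inverse exists. Back-substitute:
1 = 97 − 16·6
1 = −16·879 + 145·97
So 97·145 ≡ 1 (mod 879).

145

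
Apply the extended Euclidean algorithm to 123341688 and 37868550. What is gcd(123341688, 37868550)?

6

Apply Euclid's algorithm to 123341688 and 37868550:
123341688 = 3×37868550 + 9736038
37868550 = 3×9736038 + 8660436
9736038 = 1×8660436 + 1075602
8660436 = 8×1075602 + 55620
1075602 = 19×55620 + 18822
55620 = 2×18822 + 17976
18822 = 1×17976 + 846
17976 = 21×846 + 210
846 = 4×210 + 6
210 = 35×6 + 0
gcd(123341688, 37868550) = 6.
Back-substituting:
6 = 846 − 4·210
6 = −4·17976 + 85·846
6 = 85·18822 − 89·17976
6 = −89·55620 + 263·18822
6 = 263·1075602 − 5086·55620
6 = −5086·8660436 + 40951·1075602
6 = 40951·9736038 − 46037·8660436
6 = −46037·37868550 + 179062·9736038
6 = 179062·123341688 − 583223·37868550
So 6 = (179062)·123341688 + (-583223)·37868550.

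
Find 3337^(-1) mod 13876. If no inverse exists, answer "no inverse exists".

gcd(13876, 3337) by repeated division:
13876 = 4*3337 + 528
3337 = 6*528 + 169
528 = 3*169 + 21
169 = 8*21 + 1
21 = 21*1 + 0
Since gcd(3337, 13876) = 1, back-substitute to write 1 as a combination:
1 = 169 − 8·21
1 = −8·528 + 25·169
1 = 25·3337 − 158·528
1 = −158·13876 + 657·3337
So 3337·657 ≡ 1 (mod 13876).

657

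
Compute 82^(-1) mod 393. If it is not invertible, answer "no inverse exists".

139

gcd(393, 82) by repeated division:
393 = 4*82 + 65
82 = 1*65 + 17
65 = 3*17 + 14
17 = 1*14 + 3
14 = 4*3 + 2
3 = 1*2 + 1
2 = 2*1 + 0
gcd = 1, so the inverse exists. Back-substitute:
1 = 3 − 2
1 = −14 + 5·3
1 = 5·17 − 6·14
1 = −6·65 + 23·17
1 = 23·82 − 29·65
1 = −29·393 + 139·82
So 82·139 ≡ 1 (mod 393).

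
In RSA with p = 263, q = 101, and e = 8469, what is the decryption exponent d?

4229

φ(n) = (p−1)(q−1) = 262·100 = 26200.
Need d with 8469·d ≡ 1 (mod 26200). Apply the extended Euclidean algorithm:
26200 = 3·8469 + 793
8469 = 10·793 + 539
793 = 1·539 + 254
539 = 2·254 + 31
254 = 8·31 + 6
31 = 5·6 + 1
6 = 6·1 + 0
Back-substitute:
1 = 31 − 5·6
1 = −5·254 + 41·31
1 = 41·539 − 87·254
1 = −87·793 + 128·539
1 = 128·8469 − 1367·793
1 = −1367·26200 + 4229·8469
So 8469·4229 ≡ 1 (mod 26200), hence d = 4229.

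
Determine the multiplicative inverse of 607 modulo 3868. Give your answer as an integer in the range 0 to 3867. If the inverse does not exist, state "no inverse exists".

Apply the Euclidean algorithm to 3868 and 607:
3868 = 6×607 + 226
607 = 2×226 + 155
226 = 1×155 + 71
155 = 2×71 + 13
71 = 5×13 + 6
13 = 2×6 + 1
6 = 6×1 + 0
gcd = 1, so the inverse exists. Back-substitute:
1 = 13 − 2·6
1 = −2·71 + 11·13
1 = 11·155 − 24·71
1 = −24·226 + 35·155
1 = 35·607 − 94·226
1 = −94·3868 + 599·607
So 607·599 ≡ 1 (mod 3868).

599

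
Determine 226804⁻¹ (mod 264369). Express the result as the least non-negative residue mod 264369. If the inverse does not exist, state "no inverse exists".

232024

gcd(264369, 226804) by repeated division:
264369 = 1·226804 + 37565
226804 = 6·37565 + 1414
37565 = 26·1414 + 801
1414 = 1·801 + 613
801 = 1·613 + 188
613 = 3·188 + 49
188 = 3·49 + 41
49 = 1·41 + 8
41 = 5·8 + 1
8 = 8·1 + 0
Since gcd(226804, 264369) = 1, back-substitute to write 1 as a combination:
1 = 41 − 5·8
1 = −5·49 + 6·41
1 = 6·188 − 23·49
1 = −23·613 + 75·188
1 = 75·801 − 98·613
1 = −98·1414 + 173·801
1 = 173·37565 − 4596·1414
1 = −4596·226804 + 27749·37565
1 = 27749·264369 − 32345·226804
Thus 226804·(-32345) ≡ 1 (mod 264369); reducing, -32345 mod 264369 = 232024.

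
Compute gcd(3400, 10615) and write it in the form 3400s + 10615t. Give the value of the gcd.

5

Euclidean algorithm:
10615 = 3×3400 + 415
3400 = 8×415 + 80
415 = 5×80 + 15
80 = 5×15 + 5
15 = 3×5 + 0
gcd(3400, 10615) = 5.
Express as a combination:
5 = 80 − 5·15
5 = −5·415 + 26·80
5 = 26·3400 − 213·415
5 = −213·10615 + 665·3400
So 5 = (-213)·10615 + (665)·3400.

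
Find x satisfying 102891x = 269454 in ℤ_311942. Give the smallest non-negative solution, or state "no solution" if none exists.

First find gcd(102891, 311942):
311942 = 3×102891 + 3269
102891 = 31×3269 + 1552
3269 = 2×1552 + 165
1552 = 9×165 + 67
165 = 2×67 + 31
67 = 2×31 + 5
31 = 6×5 + 1
5 = 5×1 + 0
gcd = 1, so a unique solution mod 311942 exists.
Back-substitute for the Bézout coefficients:
1 = 31 − 6·5
1 = −6·67 + 13·31
1 = 13·165 − 32·67
1 = −32·1552 + 301·165
1 = 301·3269 − 634·1552
1 = −634·102891 + 19955·3269
1 = 19955·311942 − 60499·102891
So 102891·(-60499) ≡ 1 (mod 311942), giving 102891⁻¹ ≡ 251443.
x ≡ 102891⁻¹·269454 ≡ 251443·269454 ≡ 79432 (mod 311942).

79432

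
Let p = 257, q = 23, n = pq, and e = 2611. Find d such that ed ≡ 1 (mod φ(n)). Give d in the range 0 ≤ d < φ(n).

5371

φ(n) = (p−1)(q−1) = 256·22 = 5632.
Need d with 2611·d ≡ 1 (mod 5632). Apply the extended Euclidean algorithm:
5632 = 2·2611 + 410
2611 = 6·410 + 151
410 = 2·151 + 108
151 = 1·108 + 43
108 = 2·43 + 22
43 = 1·22 + 21
22 = 1·21 + 1
21 = 21·1 + 0
Back-substitute:
1 = 22 − 21
1 = −43 + 2·22
1 = 2·108 − 5·43
1 = −5·151 + 7·108
1 = 7·410 − 19·151
1 = −19·2611 + 121·410
1 = 121·5632 − 261·2611
So 2611·(-261) ≡ 1 (mod 5632), hence d ≡ -261 ≡ 5371 (mod 5632).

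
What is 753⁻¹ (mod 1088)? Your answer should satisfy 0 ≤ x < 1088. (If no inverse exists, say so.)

721

Apply the Euclidean algorithm to 1088 and 753:
1088 = 1*753 + 335
753 = 2*335 + 83
335 = 4*83 + 3
83 = 27*3 + 2
3 = 1*2 + 1
2 = 2*1 + 0
The gcd is 1. Working backward:
1 = 3 − 2
1 = −83 + 28·3
1 = 28·335 − 113·83
1 = −113·753 + 254·335
1 = 254·1088 − 367·753
So 753·(-367) ≡ 1 (mod 1088), and -367 ≡ 721 (mod 1088).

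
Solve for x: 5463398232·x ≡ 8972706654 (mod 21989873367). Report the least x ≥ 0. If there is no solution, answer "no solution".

541389869

First find gcd(5463398232, 21989873367):
21989873367 = 4·5463398232 + 136280439
5463398232 = 40·136280439 + 12180672
136280439 = 11·12180672 + 2293047
12180672 = 5·2293047 + 715437
2293047 = 3·715437 + 146736
715437 = 4·146736 + 128493
146736 = 1·128493 + 18243
128493 = 7·18243 + 792
18243 = 23·792 + 27
792 = 29·27 + 9
27 = 3·9 + 0
gcd = 9 and 9 | 8972706654, so solutions exist. Divide through by 9: 607044248x ≡ 996967406 (mod 2443319263).
Now find 607044248⁻¹ mod 2443319263:
2443319263 = 4×607044248 + 15142271
607044248 = 40×15142271 + 1353408
15142271 = 11×1353408 + 254783
1353408 = 5×254783 + 79493
254783 = 3×79493 + 16304
79493 = 4×16304 + 14277
16304 = 1×14277 + 2027
14277 = 7×2027 + 88
2027 = 23×88 + 3
88 = 29×3 + 1
3 = 3×1 + 0
Back-substitute:
1 = 88 − 29·3
1 = −29·2027 + 668·88
1 = 668·14277 − 4705·2027
1 = −4705·16304 + 5373·14277
1 = 5373·79493 − 26197·16304
1 = −26197·254783 + 83964·79493
1 = 83964·1353408 − 446017·254783
1 = −446017·15142271 + 4990151·1353408
1 = 4990151·607044248 − 200052057·15142271
1 = −200052057·2443319263 + 805198379·607044248
So 607044248⁻¹ ≡ 805198379 (mod 2443319263).
Then x ≡ 805198379·996967406 ≡ 541389869 (mod 2443319263); the smallest non-negative solution is x = 541389869.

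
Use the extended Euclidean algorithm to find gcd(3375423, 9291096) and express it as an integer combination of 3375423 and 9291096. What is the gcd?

9

Apply Euclid's algorithm to 9291096 and 3375423:
9291096 = 2·3375423 + 2540250
3375423 = 1·2540250 + 835173
2540250 = 3·835173 + 34731
835173 = 24·34731 + 1629
34731 = 21·1629 + 522
1629 = 3·522 + 63
522 = 8·63 + 18
63 = 3·18 + 9
18 = 2·9 + 0
gcd(3375423, 9291096) = 9.
Back-substituting:
9 = 63 − 3·18
9 = −3·522 + 25·63
9 = 25·1629 − 78·522
9 = −78·34731 + 1663·1629
9 = 1663·835173 − 39990·34731
9 = −39990·2540250 + 121633·835173
9 = 121633·3375423 − 161623·2540250
9 = −161623·9291096 + 444879·3375423
So 9 = (-161623)·9291096 + (444879)·3375423.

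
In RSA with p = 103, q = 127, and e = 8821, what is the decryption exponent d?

10837

φ(n) = (p−1)(q−1) = 102·126 = 12852.
Need d with 8821·d ≡ 1 (mod 12852). Apply the extended Euclidean algorithm:
12852 = 1×8821 + 4031
8821 = 2×4031 + 759
4031 = 5×759 + 236
759 = 3×236 + 51
236 = 4×51 + 32
51 = 1×32 + 19
32 = 1×19 + 13
19 = 1×13 + 6
13 = 2×6 + 1
6 = 6×1 + 0
Back-substitute:
1 = 13 − 2·6
1 = −2·19 + 3·13
1 = 3·32 − 5·19
1 = −5·51 + 8·32
1 = 8·236 − 37·51
1 = −37·759 + 119·236
1 = 119·4031 − 632·759
1 = −632·8821 + 1383·4031
1 = 1383·12852 − 2015·8821
So 8821·(-2015) ≡ 1 (mod 12852), hence d ≡ -2015 ≡ 10837 (mod 12852).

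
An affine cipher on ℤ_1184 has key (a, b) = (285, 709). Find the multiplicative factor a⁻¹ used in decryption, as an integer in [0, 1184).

565

Run Euclid on (1184, 285):
1184 = 4*285 + 44
285 = 6*44 + 21
44 = 2*21 + 2
21 = 10*2 + 1
2 = 2*1 + 0
The gcd is 1. Working backward:
1 = 21 − 10·2
1 = −10·44 + 21·21
1 = 21·285 − 136·44
1 = −136·1184 + 565·285
So 285·565 ≡ 1 (mod 1184).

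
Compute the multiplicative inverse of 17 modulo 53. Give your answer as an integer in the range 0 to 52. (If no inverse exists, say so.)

gcd(53, 17) by repeated division:
53 = 3·17 + 2
17 = 8·2 + 1
2 = 2·1 + 0
gcd = 1, so the inverse exists. Back-substitute:
1 = 17 − 8·2
1 = −8·53 + 25·17
So 17·25 ≡ 1 (mod 53).

25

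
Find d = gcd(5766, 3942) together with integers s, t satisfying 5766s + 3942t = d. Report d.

6

Apply Euclid's algorithm to 5766 and 3942:
5766 = 1×3942 + 1824
3942 = 2×1824 + 294
1824 = 6×294 + 60
294 = 4×60 + 54
60 = 1×54 + 6
54 = 9×6 + 0
gcd(5766, 3942) = 6.
Back-substituting:
6 = 60 − 54
6 = −294 + 5·60
6 = 5·1824 − 31·294
6 = −31·3942 + 67·1824
6 = 67·5766 − 98·3942
So 6 = (67)·5766 + (-98)·3942.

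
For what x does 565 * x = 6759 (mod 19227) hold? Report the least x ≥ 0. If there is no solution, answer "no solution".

First find gcd(565, 19227):
19227 = 34*565 + 17
565 = 33*17 + 4
17 = 4*4 + 1
4 = 4*1 + 0
gcd = 1, so a unique solution mod 19227 exists.
Back-substitute for the Bézout coefficients:
1 = 17 − 4·4
1 = −4·565 + 133·17
1 = 133·19227 − 4526·565
So 565·(-4526) ≡ 1 (mod 19227), giving 565⁻¹ ≡ 14701.
x ≡ 565⁻¹·6759 ≡ 14701·6759 ≡ 18150 (mod 19227).

18150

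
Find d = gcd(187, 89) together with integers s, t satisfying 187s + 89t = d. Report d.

1

Repeated division:
187 = 2×89 + 9
89 = 9×9 + 8
9 = 1×8 + 1
8 = 8×1 + 0
gcd(187, 89) = 1.
Express as a combination:
1 = 9 − 8
1 = −89 + 10·9
1 = 10·187 − 21·89
So 1 = (10)·187 + (-21)·89.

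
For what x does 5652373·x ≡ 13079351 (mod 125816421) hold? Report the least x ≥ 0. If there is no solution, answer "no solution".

First find gcd(5652373, 125816421):
125816421 = 22·5652373 + 1464215
5652373 = 3·1464215 + 1259728
1464215 = 1·1259728 + 204487
1259728 = 6·204487 + 32806
204487 = 6·32806 + 7651
32806 = 4·7651 + 2202
7651 = 3·2202 + 1045
2202 = 2·1045 + 112
1045 = 9·112 + 37
112 = 3·37 + 1
37 = 37·1 + 0
gcd = 1, so a unique solution mod 125816421 exists.
Back-substitute for the Bézout coefficients:
1 = 112 − 3·37
1 = −3·1045 + 28·112
1 = 28·2202 − 59·1045
1 = −59·7651 + 205·2202
1 = 205·32806 − 879·7651
1 = −879·204487 + 5479·32806
1 = 5479·1259728 − 33753·204487
1 = −33753·1464215 + 39232·1259728
1 = 39232·5652373 − 151449·1464215
1 = −151449·125816421 + 3371110·5652373
So 5652373·(3371110) ≡ 1 (mod 125816421), giving 5652373⁻¹ ≡ 3371110.
x ≡ 5652373⁻¹·13079351 ≡ 3371110·13079351 ≡ 69475844 (mod 125816421).

69475844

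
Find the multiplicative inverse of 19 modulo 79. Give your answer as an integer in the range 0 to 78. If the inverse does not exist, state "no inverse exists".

25

Extended Euclidean algorithm:
79 = 4×19 + 3
19 = 6×3 + 1
3 = 3×1 + 0
gcd = 1, so the inverse exists. Back-substitute:
1 = 19 − 6·3
1 = −6·79 + 25·19
So 19·25 ≡ 1 (mod 79).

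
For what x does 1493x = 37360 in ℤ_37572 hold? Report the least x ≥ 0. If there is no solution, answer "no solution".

14168

First find gcd(1493, 37572):
37572 = 25×1493 + 247
1493 = 6×247 + 11
247 = 22×11 + 5
11 = 2×5 + 1
5 = 5×1 + 0
gcd = 1, so a unique solution mod 37572 exists.
Back-substitute for the Bézout coefficients:
1 = 11 − 2·5
1 = −2·247 + 45·11
1 = 45·1493 − 272·247
1 = −272·37572 + 6845·1493
So 1493·(6845) ≡ 1 (mod 37572), giving 1493⁻¹ ≡ 6845.
x ≡ 1493⁻¹·37360 ≡ 6845·37360 ≡ 14168 (mod 37572).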